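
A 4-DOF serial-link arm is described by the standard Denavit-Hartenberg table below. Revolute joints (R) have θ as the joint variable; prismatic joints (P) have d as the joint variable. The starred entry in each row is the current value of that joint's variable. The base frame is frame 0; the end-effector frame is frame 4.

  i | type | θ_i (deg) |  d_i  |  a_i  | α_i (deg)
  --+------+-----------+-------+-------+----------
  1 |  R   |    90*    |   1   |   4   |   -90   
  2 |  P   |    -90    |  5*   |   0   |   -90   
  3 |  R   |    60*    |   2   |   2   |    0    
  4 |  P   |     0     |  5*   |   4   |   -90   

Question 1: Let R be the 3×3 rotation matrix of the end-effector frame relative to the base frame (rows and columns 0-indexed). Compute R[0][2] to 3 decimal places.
0.500

End-effector z-axis (col 2 of R) = (0.5000,0.0000,-0.8660)
R[0][2] = 0.5000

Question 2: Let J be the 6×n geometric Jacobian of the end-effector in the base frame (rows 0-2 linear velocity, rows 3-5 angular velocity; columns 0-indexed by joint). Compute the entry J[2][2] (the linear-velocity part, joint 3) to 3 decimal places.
axis z_2 = (-0.0000,1.0000,-0.0000); lever o_n−o_2 = (5.1962,7.0000,3.0000)
cross product → J_v[:, 2] = (3.0000,-0.0000,-5.1962)
J_ω[:, 2] = z_2
entry J[2][2] = -5.1962

-5.196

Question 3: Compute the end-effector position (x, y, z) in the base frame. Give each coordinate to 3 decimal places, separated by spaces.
after link 1: o_1 = (0.0000, 4.0000, 1.0000)
after link 2: o_2 = (-5.0000, 4.0000, 1.0000)
after link 3: o_3 = (-3.2679, 6.0000, 2.0000)
after link 4: o_4 = (0.1962, 11.0000, 4.0000)

0.196 11.000 4.000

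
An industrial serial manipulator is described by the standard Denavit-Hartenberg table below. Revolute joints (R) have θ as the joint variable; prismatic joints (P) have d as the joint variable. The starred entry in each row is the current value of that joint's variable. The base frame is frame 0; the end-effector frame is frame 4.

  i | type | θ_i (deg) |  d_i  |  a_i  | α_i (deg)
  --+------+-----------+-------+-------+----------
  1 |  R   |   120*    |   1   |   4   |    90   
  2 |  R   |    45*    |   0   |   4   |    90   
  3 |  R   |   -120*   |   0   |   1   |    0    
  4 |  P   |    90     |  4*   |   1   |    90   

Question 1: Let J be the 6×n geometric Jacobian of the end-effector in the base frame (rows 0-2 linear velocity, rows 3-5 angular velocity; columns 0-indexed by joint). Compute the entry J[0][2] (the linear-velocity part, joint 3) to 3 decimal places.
-0.166

axis z_2 = (-0.3536,0.6124,-0.7071); lever o_n−o_2 = (-2.7266,1.9906,-2.5696)
cross product → J_v[:, 2] = (-0.1660,1.0195,0.9659)
J_ω[:, 2] = z_2
entry J[0][2] = -0.1660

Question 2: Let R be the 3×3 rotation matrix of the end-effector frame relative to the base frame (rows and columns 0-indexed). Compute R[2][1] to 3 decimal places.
-0.707

End-effector y-axis (col 1 of R) = (-0.3536,0.6124,-0.7071)
R[2][1] = -0.7071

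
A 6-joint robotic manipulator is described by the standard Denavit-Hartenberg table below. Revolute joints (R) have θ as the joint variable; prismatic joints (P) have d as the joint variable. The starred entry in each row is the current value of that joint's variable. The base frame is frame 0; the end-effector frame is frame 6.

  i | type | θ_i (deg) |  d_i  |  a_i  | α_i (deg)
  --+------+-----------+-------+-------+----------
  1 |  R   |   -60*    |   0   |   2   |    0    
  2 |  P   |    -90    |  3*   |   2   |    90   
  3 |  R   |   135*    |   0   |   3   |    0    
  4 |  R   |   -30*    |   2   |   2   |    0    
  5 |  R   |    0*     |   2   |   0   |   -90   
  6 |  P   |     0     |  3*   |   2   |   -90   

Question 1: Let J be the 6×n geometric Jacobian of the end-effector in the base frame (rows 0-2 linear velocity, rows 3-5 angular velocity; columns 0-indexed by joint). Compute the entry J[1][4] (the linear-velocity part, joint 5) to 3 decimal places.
axis z_4 = (-0.5000,0.8660,0.0000); lever o_n−o_4 = (1.9578,3.4398,1.1554)
cross product → J_v[:, 4] = (1.0006,0.5777,-3.4154)
J_ω[:, 4] = z_4
entry J[1][4] = 0.5777

0.578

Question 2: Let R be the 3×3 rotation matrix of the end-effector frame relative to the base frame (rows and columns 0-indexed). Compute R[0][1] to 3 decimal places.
-0.837

End-effector y-axis (col 1 of R) = (-0.8365,-0.4830,0.2588)
R[0][1] = -0.8365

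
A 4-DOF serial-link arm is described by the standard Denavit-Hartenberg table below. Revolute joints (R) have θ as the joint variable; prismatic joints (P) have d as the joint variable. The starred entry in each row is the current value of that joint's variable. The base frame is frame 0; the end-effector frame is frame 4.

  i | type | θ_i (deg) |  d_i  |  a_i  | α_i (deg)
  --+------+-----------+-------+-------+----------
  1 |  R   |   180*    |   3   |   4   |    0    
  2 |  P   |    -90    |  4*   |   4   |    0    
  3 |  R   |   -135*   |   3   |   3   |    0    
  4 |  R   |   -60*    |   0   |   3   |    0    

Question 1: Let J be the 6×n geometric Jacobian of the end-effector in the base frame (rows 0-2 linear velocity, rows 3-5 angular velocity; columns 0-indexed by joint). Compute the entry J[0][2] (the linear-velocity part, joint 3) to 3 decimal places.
axis z_2 = (0.0000,0.0000,1.0000); lever o_n−o_2 = (1.3449,-5.0191,3.0000)
cross product → J_v[:, 2] = (5.0191,1.3449,-0.0000)
J_ω[:, 2] = z_2
entry J[0][2] = 5.0191

5.019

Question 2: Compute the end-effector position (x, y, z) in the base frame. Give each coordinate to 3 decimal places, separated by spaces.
-2.655 -1.019 10.000

after link 1: o_1 = (-4.0000, 0.0000, 3.0000)
after link 2: o_2 = (-4.0000, 4.0000, 7.0000)
after link 3: o_3 = (-1.8787, 1.8787, 10.0000)
after link 4: o_4 = (-2.6551, -1.0191, 10.0000)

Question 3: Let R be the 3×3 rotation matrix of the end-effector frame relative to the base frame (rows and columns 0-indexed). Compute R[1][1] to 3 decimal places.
-0.259

End-effector y-axis (col 1 of R) = (0.9659,-0.2588,0.0000)
R[1][1] = -0.2588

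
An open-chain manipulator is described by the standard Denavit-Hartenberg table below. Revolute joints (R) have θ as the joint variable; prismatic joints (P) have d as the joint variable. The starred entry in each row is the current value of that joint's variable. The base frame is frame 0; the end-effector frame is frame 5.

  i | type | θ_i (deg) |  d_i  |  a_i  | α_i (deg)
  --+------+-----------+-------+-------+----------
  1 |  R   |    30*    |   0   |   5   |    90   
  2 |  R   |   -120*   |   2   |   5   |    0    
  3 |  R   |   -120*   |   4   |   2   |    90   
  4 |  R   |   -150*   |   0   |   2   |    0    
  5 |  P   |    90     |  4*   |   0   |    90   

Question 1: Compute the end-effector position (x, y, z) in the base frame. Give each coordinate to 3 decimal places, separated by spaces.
after link 1: o_1 = (4.3301, 2.5000, 0.0000)
after link 2: o_2 = (3.1651, -0.4821, -4.3301)
after link 3: o_3 = (4.2990, -4.4462, -2.5981)
after link 4: o_4 = (4.5490, -3.1471, -4.0981)
after link 5: o_5 = (7.5490, -1.4151, -2.0981)

7.549 -1.415 -2.098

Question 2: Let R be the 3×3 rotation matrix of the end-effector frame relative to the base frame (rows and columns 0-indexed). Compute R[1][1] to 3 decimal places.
End-effector y-axis (col 1 of R) = (0.7500,0.4330,0.5000)
R[1][1] = 0.4330

0.433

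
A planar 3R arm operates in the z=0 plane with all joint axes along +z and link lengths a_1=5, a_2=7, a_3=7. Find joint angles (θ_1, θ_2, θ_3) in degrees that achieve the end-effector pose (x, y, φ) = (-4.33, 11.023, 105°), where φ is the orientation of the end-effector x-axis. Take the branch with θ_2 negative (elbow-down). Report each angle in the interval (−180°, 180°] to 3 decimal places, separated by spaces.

wrist centre = target − a_3·(cos φ, sin φ) = (-2.5183, 4.2615)
cos θ_2 = (24.5022−5²−7²)/(2·5·7) = -0.7071; θ_2 = -135.0004° (elbow-down)
β = atan2(4.2615,-2.5183) = 120.5802°; ψ = atan2(-4.9497,0.0502) = -89.4187°
θ_1 = β − ψ = 209.9989°
θ_3 = φ − θ_1 − θ_2 = 30.0015° (wrapped to (-180°,180°])

-150.001 -135.000 30.001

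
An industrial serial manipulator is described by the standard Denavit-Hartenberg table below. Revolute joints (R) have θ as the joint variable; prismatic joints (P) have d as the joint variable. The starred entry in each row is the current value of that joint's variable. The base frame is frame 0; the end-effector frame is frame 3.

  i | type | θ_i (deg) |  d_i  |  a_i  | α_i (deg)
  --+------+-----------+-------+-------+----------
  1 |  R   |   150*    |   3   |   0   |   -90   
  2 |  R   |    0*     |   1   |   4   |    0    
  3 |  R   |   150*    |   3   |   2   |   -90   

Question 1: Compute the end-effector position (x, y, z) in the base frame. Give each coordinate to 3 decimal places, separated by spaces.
-3.964 -2.330 2.000

after link 1: o_1 = (0.0000, 0.0000, 3.0000)
after link 2: o_2 = (-3.9641, 1.1340, 3.0000)
after link 3: o_3 = (-3.9641, -2.3301, 2.0000)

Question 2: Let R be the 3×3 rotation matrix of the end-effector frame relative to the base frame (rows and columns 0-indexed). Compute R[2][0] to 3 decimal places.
End-effector x-axis (col 0 of R) = (0.7500,-0.4330,-0.5000)
R[2][0] = -0.5000

-0.500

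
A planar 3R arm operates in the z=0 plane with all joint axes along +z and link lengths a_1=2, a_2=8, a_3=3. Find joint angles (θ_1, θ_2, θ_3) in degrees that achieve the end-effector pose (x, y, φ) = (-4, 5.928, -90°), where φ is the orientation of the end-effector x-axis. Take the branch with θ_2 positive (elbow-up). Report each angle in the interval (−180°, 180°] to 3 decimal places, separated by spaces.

89.990 30.013 149.997

wrist centre = target − a_3·(cos φ, sin φ) = (-4.0000, 8.9280)
cos θ_2 = (95.7092−2²−8²)/(2·2·8) = 0.8659; θ_2 = 30.0130° (elbow-up)
β = atan2(8.9280,-4.0000) = 114.1337°; ψ = atan2(4.0016,8.9273) = 24.1438°
θ_1 = β − ψ = 89.9899°
θ_3 = φ − θ_1 − θ_2 = 149.9971° (wrapped to (-180°,180°])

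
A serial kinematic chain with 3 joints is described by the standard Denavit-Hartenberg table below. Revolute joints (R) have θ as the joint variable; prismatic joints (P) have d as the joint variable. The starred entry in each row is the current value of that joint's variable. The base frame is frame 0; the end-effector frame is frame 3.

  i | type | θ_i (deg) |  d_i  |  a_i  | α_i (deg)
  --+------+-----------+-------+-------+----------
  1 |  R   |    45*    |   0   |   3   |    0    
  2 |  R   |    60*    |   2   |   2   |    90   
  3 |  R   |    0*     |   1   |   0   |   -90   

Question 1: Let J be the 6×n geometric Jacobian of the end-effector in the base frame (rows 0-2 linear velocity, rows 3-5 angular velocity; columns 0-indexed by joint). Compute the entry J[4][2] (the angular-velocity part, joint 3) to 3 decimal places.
0.259

axis z_2 = (0.9659,0.2588,0.0000); lever o_n−o_2 = (0.9659,0.2588,0.0000)
cross product → J_v[:, 2] = (-0.0000,0.0000,0.0000)
J_ω[:, 2] = z_2
entry J[4][2] = 0.2588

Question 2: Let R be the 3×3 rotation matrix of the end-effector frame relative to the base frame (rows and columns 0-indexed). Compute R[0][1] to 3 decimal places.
End-effector y-axis (col 1 of R) = (-0.9659,-0.2588,0.0000)
R[0][1] = -0.9659

-0.966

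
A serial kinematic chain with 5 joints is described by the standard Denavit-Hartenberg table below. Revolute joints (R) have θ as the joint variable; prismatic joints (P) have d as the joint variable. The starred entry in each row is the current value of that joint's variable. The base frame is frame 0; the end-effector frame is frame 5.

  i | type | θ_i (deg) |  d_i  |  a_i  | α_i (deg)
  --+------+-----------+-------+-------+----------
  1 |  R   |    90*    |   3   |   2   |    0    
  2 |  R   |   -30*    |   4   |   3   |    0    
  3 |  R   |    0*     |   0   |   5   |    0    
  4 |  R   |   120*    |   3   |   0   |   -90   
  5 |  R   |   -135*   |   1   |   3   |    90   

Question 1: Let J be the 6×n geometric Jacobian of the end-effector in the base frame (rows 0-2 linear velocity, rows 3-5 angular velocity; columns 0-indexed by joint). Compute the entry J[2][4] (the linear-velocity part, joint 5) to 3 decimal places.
axis z_4 = (-0.0000,-1.0000,0.0000); lever o_n−o_4 = (2.1213,-1.0000,2.1213)
cross product → J_v[:, 4] = (-2.1213,0.0000,2.1213)
J_ω[:, 4] = z_4
entry J[2][4] = 2.1213

2.121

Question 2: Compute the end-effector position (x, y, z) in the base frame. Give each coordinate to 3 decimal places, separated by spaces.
after link 1: o_1 = (0.0000, 2.0000, 3.0000)
after link 2: o_2 = (1.5000, 4.5981, 7.0000)
after link 3: o_3 = (4.0000, 8.9282, 7.0000)
after link 4: o_4 = (4.0000, 8.9282, 10.0000)
after link 5: o_5 = (6.1213, 7.9282, 12.1213)

6.121 7.928 12.121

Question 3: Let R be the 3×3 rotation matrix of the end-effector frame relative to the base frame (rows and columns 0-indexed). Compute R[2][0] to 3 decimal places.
End-effector x-axis (col 0 of R) = (0.7071,-0.0000,0.7071)
R[2][0] = 0.7071

0.707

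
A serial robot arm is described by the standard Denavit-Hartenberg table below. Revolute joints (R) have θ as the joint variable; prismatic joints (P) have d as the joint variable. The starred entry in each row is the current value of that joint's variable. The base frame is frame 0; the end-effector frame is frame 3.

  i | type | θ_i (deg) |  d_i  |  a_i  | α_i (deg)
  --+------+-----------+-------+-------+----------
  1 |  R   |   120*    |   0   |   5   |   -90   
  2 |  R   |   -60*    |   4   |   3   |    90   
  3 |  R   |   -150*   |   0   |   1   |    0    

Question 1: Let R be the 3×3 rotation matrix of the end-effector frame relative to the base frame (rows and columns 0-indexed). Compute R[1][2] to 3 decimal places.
-0.750

End-effector z-axis (col 2 of R) = (0.4330,-0.7500,0.5000)
R[1][2] = -0.7500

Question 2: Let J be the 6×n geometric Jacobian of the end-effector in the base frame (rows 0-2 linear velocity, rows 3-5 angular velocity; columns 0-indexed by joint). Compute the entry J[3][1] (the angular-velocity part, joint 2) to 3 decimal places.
axis z_1 = (-0.8660,-0.5000,0.0000); lever o_n−o_1 = (-3.5646,-0.8260,1.8481)
cross product → J_v[:, 1] = (-0.9240,1.6005,-1.0670)
J_ω[:, 1] = z_1
entry J[3][1] = -0.8660

-0.866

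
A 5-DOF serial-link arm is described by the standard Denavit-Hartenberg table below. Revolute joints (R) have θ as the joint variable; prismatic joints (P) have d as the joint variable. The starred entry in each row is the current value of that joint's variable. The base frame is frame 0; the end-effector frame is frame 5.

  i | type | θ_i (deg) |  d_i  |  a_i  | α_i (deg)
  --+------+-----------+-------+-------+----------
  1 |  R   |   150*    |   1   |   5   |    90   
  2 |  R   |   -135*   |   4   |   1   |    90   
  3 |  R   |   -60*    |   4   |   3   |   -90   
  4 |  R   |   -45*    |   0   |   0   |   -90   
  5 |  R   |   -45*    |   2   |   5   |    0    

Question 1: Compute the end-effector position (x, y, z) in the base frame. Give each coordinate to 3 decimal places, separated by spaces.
3.279 -2.147 -0.721

after link 1: o_1 = (-4.3301, 2.5000, 1.0000)
after link 2: o_2 = (-1.7178, 5.6105, 0.2929)
after link 3: o_3 = (0.3513, 1.4160, 2.0607)
after link 4: o_4 = (0.3513, 1.4160, 2.0607)
after link 5: o_5 = (3.2786, -2.1471, -0.7205)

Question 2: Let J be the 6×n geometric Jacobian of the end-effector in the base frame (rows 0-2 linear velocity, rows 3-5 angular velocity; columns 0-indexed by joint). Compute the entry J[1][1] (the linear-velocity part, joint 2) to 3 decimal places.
axis z_1 = (0.5000,0.8660,0.0000); lever o_n−o_1 = (7.6087,-4.6471,-1.7205)
cross product → J_v[:, 1] = (-1.4900,0.8603,-8.9129)
J_ω[:, 1] = z_1
entry J[1][1] = 0.8603

0.860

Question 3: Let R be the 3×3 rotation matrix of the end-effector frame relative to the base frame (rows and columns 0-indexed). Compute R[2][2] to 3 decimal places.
-0.750

End-effector z-axis (col 2 of R) = (-0.5227,-0.4053,-0.7500)
R[2][2] = -0.7500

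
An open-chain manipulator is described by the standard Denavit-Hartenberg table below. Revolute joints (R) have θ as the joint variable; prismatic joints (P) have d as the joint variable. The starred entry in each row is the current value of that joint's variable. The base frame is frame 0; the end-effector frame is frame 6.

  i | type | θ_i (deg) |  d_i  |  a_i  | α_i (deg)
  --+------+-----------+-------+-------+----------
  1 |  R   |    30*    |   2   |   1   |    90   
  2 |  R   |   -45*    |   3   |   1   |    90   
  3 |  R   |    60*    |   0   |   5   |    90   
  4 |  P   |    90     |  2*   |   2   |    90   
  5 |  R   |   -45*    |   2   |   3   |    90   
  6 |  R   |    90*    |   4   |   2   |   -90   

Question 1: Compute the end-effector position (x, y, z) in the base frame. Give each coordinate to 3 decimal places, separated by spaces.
8.013 -9.541 -0.997

after link 1: o_1 = (0.8660, 0.5000, 2.0000)
after link 2: o_2 = (2.9784, -1.7445, 1.2929)
after link 3: o_3 = (6.6744, -4.6106, -0.4749)
after link 4: o_4 = (6.0103, -3.8393, -3.1138)
after link 5: o_5 = (5.5950, -7.3039, -4.0219)
after link 6: o_6 = (8.0126, -9.5411, -0.9970)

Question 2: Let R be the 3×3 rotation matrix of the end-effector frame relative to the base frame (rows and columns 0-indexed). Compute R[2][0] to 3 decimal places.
End-effector x-axis (col 0 of R) = (0.7392,-0.5732,-0.3536)
R[2][0] = -0.3536

-0.354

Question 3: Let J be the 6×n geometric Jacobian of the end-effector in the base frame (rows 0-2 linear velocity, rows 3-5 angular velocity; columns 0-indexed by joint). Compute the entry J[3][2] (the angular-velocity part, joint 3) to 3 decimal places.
-0.612

axis z_2 = (-0.6124,-0.3536,-0.7071); lever o_n−o_2 = (5.0342,-7.7966,-2.2899)
cross product → J_v[:, 2] = (-4.7034,-4.9619,6.5542)
J_ω[:, 2] = z_2
entry J[3][2] = -0.6124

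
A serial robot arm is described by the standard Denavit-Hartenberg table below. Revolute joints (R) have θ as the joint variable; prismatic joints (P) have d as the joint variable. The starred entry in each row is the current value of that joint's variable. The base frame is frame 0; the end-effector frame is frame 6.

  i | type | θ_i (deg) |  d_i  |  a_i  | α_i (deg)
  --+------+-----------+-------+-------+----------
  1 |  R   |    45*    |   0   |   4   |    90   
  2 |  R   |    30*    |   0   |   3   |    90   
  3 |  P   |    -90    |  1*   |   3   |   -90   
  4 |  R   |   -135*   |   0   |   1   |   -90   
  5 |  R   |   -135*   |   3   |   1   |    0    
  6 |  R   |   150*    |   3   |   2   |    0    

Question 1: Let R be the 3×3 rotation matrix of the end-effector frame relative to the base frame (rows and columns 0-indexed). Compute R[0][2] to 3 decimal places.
-0.250

End-effector z-axis (col 2 of R) = (-0.2500,0.7500,-0.6124)
R[0][2] = -0.2500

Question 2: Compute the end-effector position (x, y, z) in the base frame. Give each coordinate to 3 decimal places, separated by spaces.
3.182 11.200 -4.308

after link 1: o_1 = (2.8284, 2.8284, 0.0000)
after link 2: o_2 = (4.6655, 4.6655, 1.5000)
after link 3: o_3 = (2.8978, 7.1404, 0.6340)
after link 4: o_4 = (3.6478, 6.8904, 0.0216)
after link 5: o_5 = (2.8005, 9.7502, -1.0289)
after link 6: o_6 = (3.1824, 11.2003, -4.3079)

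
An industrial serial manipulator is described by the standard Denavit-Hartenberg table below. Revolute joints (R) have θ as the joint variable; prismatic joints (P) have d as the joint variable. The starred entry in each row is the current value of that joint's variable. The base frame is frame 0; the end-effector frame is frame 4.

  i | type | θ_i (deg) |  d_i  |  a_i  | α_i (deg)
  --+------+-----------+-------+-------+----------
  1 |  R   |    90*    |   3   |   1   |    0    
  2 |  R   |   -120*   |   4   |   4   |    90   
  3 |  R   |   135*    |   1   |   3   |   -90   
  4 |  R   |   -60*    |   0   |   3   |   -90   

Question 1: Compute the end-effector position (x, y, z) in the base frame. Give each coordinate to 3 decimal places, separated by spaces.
after link 1: o_1 = (0.0000, 1.0000, 3.0000)
after link 2: o_2 = (3.4641, -1.0000, 7.0000)
after link 3: o_3 = (1.1270, -0.8054, 9.1213)
after link 4: o_4 = (-1.0906, -2.5250, 10.1820)

-1.091 -2.525 10.182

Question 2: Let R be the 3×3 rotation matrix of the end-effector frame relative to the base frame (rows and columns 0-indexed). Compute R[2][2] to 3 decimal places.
End-effector z-axis (col 2 of R) = (-0.2803,0.7392,0.6124)
R[2][2] = 0.6124

0.612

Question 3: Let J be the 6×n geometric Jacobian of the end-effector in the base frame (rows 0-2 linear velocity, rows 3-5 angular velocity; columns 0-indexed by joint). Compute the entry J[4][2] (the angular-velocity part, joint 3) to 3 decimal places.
axis z_2 = (-0.5000,-0.8660,0.0000); lever o_n−o_2 = (-4.5547,-1.5250,3.1820)
cross product → J_v[:, 2] = (-2.7557,1.5910,-3.1820)
J_ω[:, 2] = z_2
entry J[4][2] = -0.8660

-0.866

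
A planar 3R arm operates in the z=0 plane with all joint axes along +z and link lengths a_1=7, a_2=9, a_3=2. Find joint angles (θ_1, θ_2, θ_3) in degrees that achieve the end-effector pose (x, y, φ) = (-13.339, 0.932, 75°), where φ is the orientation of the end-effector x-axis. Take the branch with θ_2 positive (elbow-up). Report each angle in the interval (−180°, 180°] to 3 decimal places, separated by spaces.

wrist centre = target − a_3·(cos φ, sin φ) = (-13.8566, -0.9999)
cos θ_2 = (193.0061−7²−9²)/(2·7·9) = 0.5000; θ_2 = 59.9968° (elbow-up)
β = atan2(-0.9999,-13.8566) = -175.8729°; ψ = atan2(7.7940,11.5004) = 34.1259°
θ_1 = β − ψ = -209.9988°
θ_3 = φ − θ_1 − θ_2 = -134.9980° (wrapped to (-180°,180°])

150.001 59.997 -134.998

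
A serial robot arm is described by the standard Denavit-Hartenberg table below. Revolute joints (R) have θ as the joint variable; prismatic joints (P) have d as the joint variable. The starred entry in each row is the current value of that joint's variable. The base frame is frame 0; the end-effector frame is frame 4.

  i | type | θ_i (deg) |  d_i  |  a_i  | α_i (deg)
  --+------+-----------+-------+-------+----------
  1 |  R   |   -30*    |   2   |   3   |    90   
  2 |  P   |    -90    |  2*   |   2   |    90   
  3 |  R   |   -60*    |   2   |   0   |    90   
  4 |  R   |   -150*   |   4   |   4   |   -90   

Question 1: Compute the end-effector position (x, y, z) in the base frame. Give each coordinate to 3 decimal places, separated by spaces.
1.098 -4.098 5.196

after link 1: o_1 = (2.5981, -1.5000, 2.0000)
after link 2: o_2 = (1.5981, -3.2321, 0.0000)
after link 3: o_3 = (-0.1340, -2.2321, 0.0000)
after link 4: o_4 = (1.0981, -4.0981, 5.1962)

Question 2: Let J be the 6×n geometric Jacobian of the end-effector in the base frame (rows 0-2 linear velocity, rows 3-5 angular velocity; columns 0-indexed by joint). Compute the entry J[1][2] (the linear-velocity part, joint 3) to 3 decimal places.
4.500

axis z_2 = (-0.8660,0.5000,-0.0000); lever o_n−o_2 = (-0.5000,-0.8660,5.1962)
cross product → J_v[:, 2] = (2.5981,4.5000,1.0000)
J_ω[:, 2] = z_2
entry J[1][2] = 4.5000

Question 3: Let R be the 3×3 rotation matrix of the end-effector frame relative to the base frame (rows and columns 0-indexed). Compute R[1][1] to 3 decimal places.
-0.433

End-effector y-axis (col 1 of R) = (-0.2500,-0.4330,-0.8660)
R[1][1] = -0.4330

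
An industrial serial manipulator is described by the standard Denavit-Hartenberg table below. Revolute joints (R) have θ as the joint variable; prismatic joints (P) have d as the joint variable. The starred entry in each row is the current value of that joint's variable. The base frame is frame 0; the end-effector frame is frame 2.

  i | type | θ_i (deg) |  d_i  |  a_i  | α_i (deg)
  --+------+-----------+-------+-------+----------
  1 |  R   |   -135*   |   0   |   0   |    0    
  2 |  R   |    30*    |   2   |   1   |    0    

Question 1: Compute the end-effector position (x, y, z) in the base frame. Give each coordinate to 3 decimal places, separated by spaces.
-0.259 -0.966 2.000

after link 1: o_1 = (0.0000, 0.0000, 0.0000)
after link 2: o_2 = (-0.2588, -0.9659, 2.0000)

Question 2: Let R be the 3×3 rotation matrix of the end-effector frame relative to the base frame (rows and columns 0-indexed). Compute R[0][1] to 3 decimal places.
0.966

End-effector y-axis (col 1 of R) = (0.9659,-0.2588,0.0000)
R[0][1] = 0.9659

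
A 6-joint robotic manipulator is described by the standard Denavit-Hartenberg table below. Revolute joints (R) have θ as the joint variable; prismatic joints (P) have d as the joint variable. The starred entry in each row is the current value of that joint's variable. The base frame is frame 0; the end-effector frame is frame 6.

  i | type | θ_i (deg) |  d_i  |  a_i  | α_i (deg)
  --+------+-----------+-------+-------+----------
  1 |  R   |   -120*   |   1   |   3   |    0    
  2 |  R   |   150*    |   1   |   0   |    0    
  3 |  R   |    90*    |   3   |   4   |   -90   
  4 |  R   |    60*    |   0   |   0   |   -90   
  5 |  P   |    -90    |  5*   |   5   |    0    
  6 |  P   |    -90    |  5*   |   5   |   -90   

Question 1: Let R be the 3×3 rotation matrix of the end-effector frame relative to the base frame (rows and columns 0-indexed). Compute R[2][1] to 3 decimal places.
End-effector y-axis (col 1 of R) = (-0.4330,0.7500,0.5000)
R[2][1] = 0.5000

0.500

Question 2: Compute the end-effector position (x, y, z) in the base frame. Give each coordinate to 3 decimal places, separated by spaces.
after link 1: o_1 = (-1.5000, -2.5981, 1.0000)
after link 2: o_2 = (-1.5000, -2.5981, 2.0000)
after link 3: o_3 = (-3.5000, 0.8660, 5.0000)
after link 4: o_4 = (-3.5000, 0.8660, 5.0000)
after link 5: o_5 = (-5.6651, -5.3840, 2.5000)
after link 6: o_6 = (-2.2500, -11.2990, 4.3301)

-2.250 -11.299 4.330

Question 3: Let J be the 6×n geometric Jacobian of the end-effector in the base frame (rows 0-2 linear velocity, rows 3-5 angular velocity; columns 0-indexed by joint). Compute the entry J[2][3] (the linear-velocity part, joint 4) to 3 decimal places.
axis z_3 = (-0.8660,-0.5000,0.0000); lever o_n−o_3 = (1.2500,-12.1651,-0.6699)
cross product → J_v[:, 3] = (0.3349,-0.5801,11.1603)
J_ω[:, 3] = z_3
entry J[2][3] = 11.1603

11.160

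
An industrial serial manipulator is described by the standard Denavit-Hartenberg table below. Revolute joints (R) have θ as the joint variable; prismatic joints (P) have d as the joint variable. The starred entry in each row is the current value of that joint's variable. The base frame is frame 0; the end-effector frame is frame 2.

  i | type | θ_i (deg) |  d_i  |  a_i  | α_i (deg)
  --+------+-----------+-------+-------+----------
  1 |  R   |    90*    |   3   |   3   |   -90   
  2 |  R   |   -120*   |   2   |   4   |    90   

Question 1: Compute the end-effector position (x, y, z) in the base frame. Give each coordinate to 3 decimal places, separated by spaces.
after link 1: o_1 = (0.0000, 3.0000, 3.0000)
after link 2: o_2 = (-2.0000, 1.0000, 6.4641)

-2.000 1.000 6.464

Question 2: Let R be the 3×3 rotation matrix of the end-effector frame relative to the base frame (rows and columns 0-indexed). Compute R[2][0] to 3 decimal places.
0.866

End-effector x-axis (col 0 of R) = (0.0000,-0.5000,0.8660)
R[2][0] = 0.8660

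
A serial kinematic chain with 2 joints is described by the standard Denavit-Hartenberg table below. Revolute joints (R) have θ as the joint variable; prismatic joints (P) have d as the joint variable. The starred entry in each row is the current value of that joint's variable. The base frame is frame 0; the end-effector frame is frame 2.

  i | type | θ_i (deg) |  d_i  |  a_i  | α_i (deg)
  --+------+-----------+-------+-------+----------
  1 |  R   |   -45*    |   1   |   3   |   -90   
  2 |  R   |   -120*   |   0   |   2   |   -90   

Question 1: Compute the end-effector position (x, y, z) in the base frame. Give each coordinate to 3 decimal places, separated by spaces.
1.414 -1.414 2.732

after link 1: o_1 = (2.1213, -2.1213, 1.0000)
after link 2: o_2 = (1.4142, -1.4142, 2.7321)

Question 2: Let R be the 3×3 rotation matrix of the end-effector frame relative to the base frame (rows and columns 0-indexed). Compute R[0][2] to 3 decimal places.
End-effector z-axis (col 2 of R) = (0.6124,-0.6124,0.5000)
R[0][2] = 0.6124

0.612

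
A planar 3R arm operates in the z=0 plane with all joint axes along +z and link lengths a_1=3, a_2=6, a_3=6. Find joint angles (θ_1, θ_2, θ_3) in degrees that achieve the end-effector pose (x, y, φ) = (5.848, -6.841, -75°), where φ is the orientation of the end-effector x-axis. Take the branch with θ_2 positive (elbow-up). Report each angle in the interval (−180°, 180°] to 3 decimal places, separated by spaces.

wrist centre = target − a_3·(cos φ, sin φ) = (4.2951, -1.0454)
cos θ_2 = (19.5407−3²−6²)/(2·3·6) = -0.7072; θ_2 = 135.0077° (elbow-up)
β = atan2(-1.0454,4.2951) = -13.6801°; ψ = atan2(4.2421,-1.2432) = 106.3342°
θ_1 = β − ψ = -120.0142°
θ_3 = φ − θ_1 − θ_2 = -89.9935° (wrapped to (-180°,180°])

-120.014 135.008 -89.994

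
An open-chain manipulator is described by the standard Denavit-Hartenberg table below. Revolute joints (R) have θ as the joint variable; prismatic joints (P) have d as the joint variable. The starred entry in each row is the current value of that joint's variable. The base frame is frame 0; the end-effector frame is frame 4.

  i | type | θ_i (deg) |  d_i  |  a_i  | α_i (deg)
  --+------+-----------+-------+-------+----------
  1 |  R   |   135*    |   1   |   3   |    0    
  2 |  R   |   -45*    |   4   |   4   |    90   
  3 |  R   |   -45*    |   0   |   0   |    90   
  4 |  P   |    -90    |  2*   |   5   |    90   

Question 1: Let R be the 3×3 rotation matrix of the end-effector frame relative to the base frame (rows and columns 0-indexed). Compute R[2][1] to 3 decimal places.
End-effector y-axis (col 1 of R) = (0.0000,-0.7071,-0.7071)
R[2][1] = -0.7071

-0.707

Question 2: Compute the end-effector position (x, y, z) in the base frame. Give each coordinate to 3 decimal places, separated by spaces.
after link 1: o_1 = (-2.1213, 2.1213, 1.0000)
after link 2: o_2 = (-2.1213, 6.1213, 5.0000)
after link 3: o_3 = (-2.1213, 6.1213, 5.0000)
after link 4: o_4 = (-7.1213, 4.7071, 3.5858)

-7.121 4.707 3.586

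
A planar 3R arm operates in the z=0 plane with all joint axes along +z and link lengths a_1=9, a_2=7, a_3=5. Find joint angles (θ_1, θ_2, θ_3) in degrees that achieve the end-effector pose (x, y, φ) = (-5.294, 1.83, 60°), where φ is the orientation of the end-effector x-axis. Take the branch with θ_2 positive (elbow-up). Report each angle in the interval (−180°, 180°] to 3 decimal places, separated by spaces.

wrist centre = target − a_3·(cos φ, sin φ) = (-7.7940, -2.5001)
cos θ_2 = (66.9971−9²−7²)/(2·9·7) = -0.5000; θ_2 = 120.0015° (elbow-up)
β = atan2(-2.5001,-7.7940) = -162.2150°; ψ = atan2(6.0621,5.4998) = 47.7841°
θ_1 = β − ψ = -209.9991°
θ_3 = φ − θ_1 − θ_2 = 149.9975° (wrapped to (-180°,180°])

150.001 120.002 149.998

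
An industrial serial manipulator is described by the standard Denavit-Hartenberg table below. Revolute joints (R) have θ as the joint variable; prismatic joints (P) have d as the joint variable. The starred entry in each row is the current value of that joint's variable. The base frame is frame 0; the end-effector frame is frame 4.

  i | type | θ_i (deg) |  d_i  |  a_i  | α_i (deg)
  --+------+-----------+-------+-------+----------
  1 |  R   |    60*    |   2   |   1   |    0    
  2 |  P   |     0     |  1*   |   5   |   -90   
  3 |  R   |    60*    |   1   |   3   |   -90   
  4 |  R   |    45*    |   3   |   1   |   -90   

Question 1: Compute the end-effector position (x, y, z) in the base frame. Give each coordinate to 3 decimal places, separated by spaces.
after link 1: o_1 = (0.5000, 0.8660, 2.0000)
after link 2: o_2 = (3.0000, 5.1962, 3.0000)
after link 3: o_3 = (2.8840, 6.9952, 0.4019)
after link 4: o_4 = (2.3741, 4.6978, -1.7104)

2.374 4.698 -1.710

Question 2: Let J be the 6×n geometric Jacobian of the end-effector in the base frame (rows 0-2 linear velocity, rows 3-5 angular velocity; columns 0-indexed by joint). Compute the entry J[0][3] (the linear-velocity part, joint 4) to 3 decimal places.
axis z_3 = (-0.4330,-0.7500,-0.5000); lever o_n−o_3 = (-0.5099,-2.2974,-2.1124)
cross product → J_v[:, 3] = (0.4356,-0.6597,0.6124)
J_ω[:, 3] = z_3
entry J[0][3] = 0.4356

0.436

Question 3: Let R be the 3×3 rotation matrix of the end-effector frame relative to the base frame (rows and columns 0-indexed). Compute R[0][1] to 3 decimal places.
0.433

End-effector y-axis (col 1 of R) = (0.4330,0.7500,0.5000)
R[0][1] = 0.4330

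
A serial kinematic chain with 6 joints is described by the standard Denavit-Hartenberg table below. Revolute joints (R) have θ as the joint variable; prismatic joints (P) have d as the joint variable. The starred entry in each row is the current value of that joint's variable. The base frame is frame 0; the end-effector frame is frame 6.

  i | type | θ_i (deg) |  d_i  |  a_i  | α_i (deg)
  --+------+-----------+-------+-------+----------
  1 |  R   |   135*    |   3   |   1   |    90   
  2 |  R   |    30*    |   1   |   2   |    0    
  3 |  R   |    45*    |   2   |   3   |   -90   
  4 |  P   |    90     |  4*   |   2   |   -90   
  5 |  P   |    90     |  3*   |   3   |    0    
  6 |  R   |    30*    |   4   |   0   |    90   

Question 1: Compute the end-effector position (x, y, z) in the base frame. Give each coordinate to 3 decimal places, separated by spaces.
0.190 1.224 0.395

after link 1: o_1 = (-0.7071, 0.7071, 3.0000)
after link 2: o_2 = (-1.2247, 2.6390, 4.0000)
after link 3: o_3 = (-0.3596, 4.6022, 6.8978)
after link 4: o_4 = (0.9583, 0.4559, 7.9331)
after link 5: o_5 = (-0.5417, 1.9559, 4.2588)
after link 6: o_6 = (0.1903, 1.2239, 0.3951)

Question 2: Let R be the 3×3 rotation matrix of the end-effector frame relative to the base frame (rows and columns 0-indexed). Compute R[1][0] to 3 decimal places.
0.945

End-effector x-axis (col 0 of R) = (-0.2380,0.9451,-0.2241)
R[1][0] = 0.9451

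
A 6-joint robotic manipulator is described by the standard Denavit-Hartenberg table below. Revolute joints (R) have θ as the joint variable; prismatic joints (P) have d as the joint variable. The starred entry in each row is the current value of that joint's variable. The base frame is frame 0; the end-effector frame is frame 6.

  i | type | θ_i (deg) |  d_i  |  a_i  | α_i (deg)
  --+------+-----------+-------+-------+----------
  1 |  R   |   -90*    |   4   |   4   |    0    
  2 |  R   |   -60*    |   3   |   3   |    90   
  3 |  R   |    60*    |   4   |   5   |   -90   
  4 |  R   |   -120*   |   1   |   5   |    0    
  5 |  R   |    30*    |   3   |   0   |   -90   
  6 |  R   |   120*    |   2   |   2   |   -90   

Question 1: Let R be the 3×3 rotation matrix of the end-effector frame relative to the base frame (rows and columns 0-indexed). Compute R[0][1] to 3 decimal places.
0.433

End-effector y-axis (col 1 of R) = (0.4330,0.2500,-0.8660)
R[0][1] = 0.4330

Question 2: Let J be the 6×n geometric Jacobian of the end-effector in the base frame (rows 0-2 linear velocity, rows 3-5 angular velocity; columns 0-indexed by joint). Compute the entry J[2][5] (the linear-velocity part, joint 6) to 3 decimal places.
axis z_5 = (-0.4330,-0.2500,0.8660); lever o_n−o_5 = (-1.6651,-2.1160,0.8660)
cross product → J_v[:, 5] = (1.6160,-1.0670,0.5000)
J_ω[:, 5] = z_5
entry J[2][5] = 0.5000

0.500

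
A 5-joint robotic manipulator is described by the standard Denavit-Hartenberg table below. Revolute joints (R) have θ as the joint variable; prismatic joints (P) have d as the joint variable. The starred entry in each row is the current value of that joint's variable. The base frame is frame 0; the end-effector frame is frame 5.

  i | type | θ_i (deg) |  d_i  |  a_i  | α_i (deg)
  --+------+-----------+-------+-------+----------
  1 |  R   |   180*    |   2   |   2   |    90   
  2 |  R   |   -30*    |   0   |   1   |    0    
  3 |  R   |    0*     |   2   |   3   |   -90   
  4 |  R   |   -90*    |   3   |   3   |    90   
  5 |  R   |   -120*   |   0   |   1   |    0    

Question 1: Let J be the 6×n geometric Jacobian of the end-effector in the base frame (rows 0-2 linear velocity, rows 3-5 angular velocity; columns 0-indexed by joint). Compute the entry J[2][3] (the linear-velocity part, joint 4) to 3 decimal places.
-1.250

axis z_3 = (-0.5000,0.0000,0.8660); lever o_n−o_3 = (-1.0670,2.5000,1.8481)
cross product → J_v[:, 3] = (-2.1651,0.0000,-1.2500)
J_ω[:, 3] = z_3
entry J[2][3] = -1.2500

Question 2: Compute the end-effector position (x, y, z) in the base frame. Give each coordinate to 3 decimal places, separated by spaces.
after link 1: o_1 = (-2.0000, 0.0000, 2.0000)
after link 2: o_2 = (-2.8660, 0.0000, 1.5000)
after link 3: o_3 = (-5.4641, 2.0000, 0.0000)
after link 4: o_4 = (-6.9641, 5.0000, 2.5981)
after link 5: o_5 = (-6.5311, 4.5000, 1.8481)

-6.531 4.500 1.848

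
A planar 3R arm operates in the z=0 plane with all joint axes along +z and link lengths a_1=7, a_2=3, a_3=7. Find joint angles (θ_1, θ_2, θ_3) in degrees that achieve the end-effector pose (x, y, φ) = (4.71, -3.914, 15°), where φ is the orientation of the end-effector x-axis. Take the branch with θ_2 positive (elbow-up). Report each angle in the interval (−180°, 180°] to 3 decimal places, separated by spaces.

-134.997 120.012 29.985

wrist centre = target − a_3·(cos φ, sin φ) = (-2.0515, -5.7257)
cos θ_2 = (36.9926−7²−3²)/(2·7·3) = -0.5002; θ_2 = 120.0117° (elbow-up)
β = atan2(-5.7257,-2.0515) = -109.7122°; ψ = atan2(2.5978,5.4995) = 25.2845°
θ_1 = β − ψ = -134.9967°
θ_3 = φ − θ_1 − θ_2 = 29.9850° (wrapped to (-180°,180°])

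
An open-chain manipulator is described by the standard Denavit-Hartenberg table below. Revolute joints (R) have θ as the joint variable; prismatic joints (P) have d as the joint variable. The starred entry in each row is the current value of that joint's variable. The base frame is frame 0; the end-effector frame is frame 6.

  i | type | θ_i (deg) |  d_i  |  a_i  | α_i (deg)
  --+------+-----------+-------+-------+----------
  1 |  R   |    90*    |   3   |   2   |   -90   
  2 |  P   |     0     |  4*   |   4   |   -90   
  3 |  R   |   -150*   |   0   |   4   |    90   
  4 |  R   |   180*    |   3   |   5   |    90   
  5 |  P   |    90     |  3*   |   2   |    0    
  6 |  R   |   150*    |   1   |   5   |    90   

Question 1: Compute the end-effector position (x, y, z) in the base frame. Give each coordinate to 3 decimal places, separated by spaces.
-4.170 4.366 -1.000

after link 1: o_1 = (0.0000, 2.0000, 3.0000)
after link 2: o_2 = (-4.0000, 6.0000, 3.0000)
after link 3: o_3 = (-6.0000, 2.5359, 3.0000)
after link 4: o_4 = (-0.9019, 5.3660, 3.0000)
after link 5: o_5 = (0.8301, 4.3660, -0.0000)
after link 6: o_6 = (-4.1699, 4.3660, -1.0000)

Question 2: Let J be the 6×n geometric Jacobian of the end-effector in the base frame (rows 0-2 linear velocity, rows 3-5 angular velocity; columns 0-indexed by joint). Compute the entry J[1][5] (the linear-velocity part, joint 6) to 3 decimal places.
axis z_5 = (-0.0000,-0.0000,-1.0000); lever o_n−o_5 = (-5.0000,0.0000,-1.0000)
cross product → J_v[:, 5] = (0.0000,5.0000,-0.0000)
J_ω[:, 5] = z_5
entry J[1][5] = 5.0000

5.000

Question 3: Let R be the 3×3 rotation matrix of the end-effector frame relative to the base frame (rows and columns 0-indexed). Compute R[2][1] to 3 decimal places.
-1.000

End-effector y-axis (col 1 of R) = (-0.0000,-0.0000,-1.0000)
R[2][1] = -1.0000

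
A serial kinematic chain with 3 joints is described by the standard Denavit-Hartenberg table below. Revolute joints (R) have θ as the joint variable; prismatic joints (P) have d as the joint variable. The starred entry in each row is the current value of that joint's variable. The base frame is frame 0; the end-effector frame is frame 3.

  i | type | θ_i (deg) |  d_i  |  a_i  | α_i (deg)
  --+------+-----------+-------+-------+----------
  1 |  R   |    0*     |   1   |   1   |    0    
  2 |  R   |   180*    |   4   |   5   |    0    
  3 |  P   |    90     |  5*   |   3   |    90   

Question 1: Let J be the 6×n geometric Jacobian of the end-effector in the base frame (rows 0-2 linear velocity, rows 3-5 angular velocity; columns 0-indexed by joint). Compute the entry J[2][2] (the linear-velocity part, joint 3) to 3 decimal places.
1.000

prismatic axis z_2 = (0.0000,0.0000,1.0000)
J_v[:, 2] = z_2; J_ω[:, 2] = (0,0,0)
entry J[2][2] = 1.0000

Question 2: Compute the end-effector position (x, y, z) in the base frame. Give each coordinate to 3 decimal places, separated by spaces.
after link 1: o_1 = (1.0000, 0.0000, 1.0000)
after link 2: o_2 = (-4.0000, 0.0000, 5.0000)
after link 3: o_3 = (-4.0000, -3.0000, 10.0000)

-4.000 -3.000 10.000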